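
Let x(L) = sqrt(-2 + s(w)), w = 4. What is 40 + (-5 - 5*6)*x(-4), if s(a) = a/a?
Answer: 40 - 35*I ≈ 40.0 - 35.0*I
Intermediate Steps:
s(a) = 1
x(L) = I (x(L) = sqrt(-2 + 1) = sqrt(-1) = I)
40 + (-5 - 5*6)*x(-4) = 40 + (-5 - 5*6)*I = 40 + (-5 - 30)*I = 40 - 35*I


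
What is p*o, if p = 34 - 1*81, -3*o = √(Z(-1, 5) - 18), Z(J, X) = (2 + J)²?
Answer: 47*I*√17/3 ≈ 64.595*I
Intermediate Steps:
o = -I*√17/3 (o = -√((2 - 1)² - 18)/3 = -√(1² - 18)/3 = -√(1 - 18)/3 = -I*√17/3 ≈ -1.3744*I)
p = -47 (p = 34 - 81 = -47)
p*o = -(-47)*I*√17/3 = 47*I*√17/3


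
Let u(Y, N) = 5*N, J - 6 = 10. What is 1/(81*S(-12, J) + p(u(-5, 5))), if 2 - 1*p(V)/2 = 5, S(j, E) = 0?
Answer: -1/6 ≈ -0.16667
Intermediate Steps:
J = 16 (J = 6 + 10 = 16)
p(V) = -6 (p(V) = 4 - 2*5 = 4 - 10 = -6)
1/(81*S(-12, J) + p(u(-5, 5))) = 1/(81*0 - 6) = 1/(0 - 6) = 1/(-6) = -1/6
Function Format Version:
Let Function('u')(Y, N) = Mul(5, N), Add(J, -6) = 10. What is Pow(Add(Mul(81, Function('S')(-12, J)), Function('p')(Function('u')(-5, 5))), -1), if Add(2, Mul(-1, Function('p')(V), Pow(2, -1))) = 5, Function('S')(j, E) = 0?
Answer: Rational(-1, 6) ≈ -0.16667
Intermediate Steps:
J = 16 (J = Add(6, 10) = 16)
Function('p')(V) = -6 (Function('p')(V) = Add(4, Mul(-2, 5)) = Add(4, -10) = -6)
Pow(Add(Mul(81, Function('S')(-12, J)), Function('p')(Function('u')(-5, 5))), -1) = Pow(Add(Mul(81, 0), -6), -1) = Pow(Add(0, -6), -1) = Pow(-6, -1) = Rational(-1, 6)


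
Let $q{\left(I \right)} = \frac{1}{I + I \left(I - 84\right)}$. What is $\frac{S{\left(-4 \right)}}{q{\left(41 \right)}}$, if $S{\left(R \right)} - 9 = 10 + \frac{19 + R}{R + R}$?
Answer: $- \frac{117957}{4} \approx -29489.0$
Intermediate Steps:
$S{\left(R \right)} = 19 + \frac{19 + R}{2 R}$ ($S{\left(R \right)} = 9 + \left(10 + \frac{19 + R}{R + R}\right) = 9 + \left(10 + \frac{19 + R}{2 R}\right) = 19 + \frac{19 + R}{2 R}$)
$q{\left(I \right)} = \frac{1}{I + I \left(-84 + I\right)}$
$\frac{S{\left(-4 \right)}}{q{\left(41 \right)}} = \frac{\frac{1}{2} \frac{1}{-4} \left(19 + 39 \left(-4\right)\right)}{\frac{1}{41} \frac{1}{-83 + 41}} = \frac{\frac{1}{2} \left(- \frac{1}{4}\right) \left(19 - 156\right)}{\frac{1}{41} \frac{1}{-42}} = \frac{\frac{1}{2} \left(- \frac{1}{4}\right) \left(-137\right)}{\frac{1}{41} \left(- \frac{1}{42}\right)} = \frac{137}{8 \left(- \frac{1}{1722}\right)} = \frac{137}{8} \left(-1722\right) = - \frac{117957}{4}$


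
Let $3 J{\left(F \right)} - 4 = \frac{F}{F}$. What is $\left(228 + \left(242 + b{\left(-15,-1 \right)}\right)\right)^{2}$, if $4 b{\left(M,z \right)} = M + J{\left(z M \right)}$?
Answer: $\frac{1960000}{9} \approx 2.1778 \cdot 10^{5}$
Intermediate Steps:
$J{\left(F \right)} = \frac{5}{3}$ ($J{\left(F \right)} = \frac{4}{3} + \frac{F \frac{1}{F}}{3} = \frac{4}{3} + \frac{1}{3} \cdot 1 = \frac{4}{3} + \frac{1}{3} = \frac{5}{3}$)
$b{\left(M,z \right)} = \frac{5}{12} + \frac{M}{4}$ ($b{\left(M,z \right)} = \frac{M + \frac{5}{3}}{4} = \frac{\frac{5}{3} + M}{4} = \frac{5}{12} + \frac{M}{4}$)
$\left(228 + \left(242 + b{\left(-15,-1 \right)}\right)\right)^{2} = \left(228 + \left(242 + \left(\frac{5}{12} + \frac{1}{4} \left(-15\right)\right)\right)\right)^{2} = \left(228 + \left(242 + \left(\frac{5}{12} - \frac{15}{4}\right)\right)\right)^{2} = \left(228 + \left(242 - \frac{10}{3}\right)\right)^{2} = \left(228 + \frac{716}{3}\right)^{2} = \left(\frac{1400}{3}\right)^{2} = \frac{1960000}{9}$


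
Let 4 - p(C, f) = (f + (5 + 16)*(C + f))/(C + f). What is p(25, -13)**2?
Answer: 36481/144 ≈ 253.34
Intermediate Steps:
p(C, f) = 4 - (21*C + 22*f)/(C + f) (p(C, f) = 4 - (f + (5 + 16)*(C + f))/(C + f) = 4 - (f + 21*(C + f))/(C + f) = 4 - (f + (21*C + 21*f))/(C + f) = 4 - (21*C + 22*f)/(C + f))
p(25, -13)**2 = ((-18*(-13) - 17*25)/(25 - 13))**2 = ((234 - 425)/12)**2 = ((1/12)*(-191))**2 = (-191/12)**2 = 36481/144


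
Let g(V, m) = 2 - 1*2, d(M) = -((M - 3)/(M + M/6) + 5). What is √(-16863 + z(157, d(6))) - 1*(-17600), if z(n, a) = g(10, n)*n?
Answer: 17600 + I*√16863 ≈ 17600.0 + 129.86*I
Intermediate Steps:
d(M) = -5 - 6*(-3 + M)/(7*M) (d(M) = -((-3 + M)/(M + M*(⅙)) + 5) = -((-3 + M)/(M + M/6) + 5) = -((-3 + M)/((7*M/6)) + 5) = -((-3 + M)*(6/(7*M)) + 5) = -(6*(-3 + M)/(7*M) + 5) = -(5 + 6*(-3 + M)/(7*M)) = -5 - 6*(-3 + M)/(7*M))
g(V, m) = 0 (g(V, m) = 2 - 2 = 0)
z(n, a) = 0 (z(n, a) = 0*n = 0)
√(-16863 + z(157, d(6))) - 1*(-17600) = √(-16863 + 0) - 1*(-17600) = √(-16863) + 17600 = I*√16863 + 17600 = 17600 + I*√16863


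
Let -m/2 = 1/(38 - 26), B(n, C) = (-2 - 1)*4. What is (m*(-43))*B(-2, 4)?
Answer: -86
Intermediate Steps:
B(n, C) = -12 (B(n, C) = -3*4 = -12)
m = -⅙ (m = -2/(38 - 26) = -2/12 = -2*1/12 = -⅙ ≈ -0.16667)
(m*(-43))*B(-2, 4) = -⅙*(-43)*(-12) = (43/6)*(-12) = -86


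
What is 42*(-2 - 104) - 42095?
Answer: -46547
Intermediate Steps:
42*(-2 - 104) - 42095 = 42*(-106) - 42095 = -4452 - 42095 = -46547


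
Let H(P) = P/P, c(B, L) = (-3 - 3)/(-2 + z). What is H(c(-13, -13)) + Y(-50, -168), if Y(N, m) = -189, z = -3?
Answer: -188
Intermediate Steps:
c(B, L) = 6/5 (c(B, L) = (-3 - 3)/(-2 - 3) = -6/(-5) = -6*(-1/5) = 6/5)
H(P) = 1
H(c(-13, -13)) + Y(-50, -168) = 1 - 189 = -188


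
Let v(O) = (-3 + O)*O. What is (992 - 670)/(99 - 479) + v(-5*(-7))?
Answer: 212639/190 ≈ 1119.2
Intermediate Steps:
v(O) = O*(-3 + O)
(992 - 670)/(99 - 479) + v(-5*(-7)) = (992 - 670)/(99 - 479) + (-5*(-7))*(-3 - 5*(-7)) = 322/(-380) + 35*(-3 + 35) = 322*(-1/380) + 35*32 = -161/190 + 1120 = 212639/190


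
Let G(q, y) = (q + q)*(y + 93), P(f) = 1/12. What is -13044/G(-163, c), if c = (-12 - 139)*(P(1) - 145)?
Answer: 78264/42983915 ≈ 0.0018208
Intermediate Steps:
P(f) = 1/12
c = 262589/12 (c = (-12 - 139)*(1/12 - 145) = -151*(-1739/12) = 262589/12 ≈ 21882.)
G(q, y) = 2*q*(93 + y) (G(q, y) = (2*q)*(93 + y) = 2*q*(93 + y))
-13044/G(-163, c) = -13044*(-1/(326*(93 + 262589/12))) = -13044/(2*(-163)*(263705/12)) = -13044/(-42983915/6) = -13044*(-6/42983915) = 78264/42983915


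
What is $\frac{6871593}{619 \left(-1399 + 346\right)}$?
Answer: $- \frac{2290531}{217269} \approx -10.542$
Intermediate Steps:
$\frac{6871593}{619 \left(-1399 + 346\right)} = \frac{6871593}{619 \left(-1053\right)} = \frac{6871593}{-651807} = 6871593 \left(- \frac{1}{651807}\right) = - \frac{2290531}{217269}$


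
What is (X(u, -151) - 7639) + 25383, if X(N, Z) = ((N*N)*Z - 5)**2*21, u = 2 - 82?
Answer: 19612711122269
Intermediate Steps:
u = -80
X(N, Z) = 21*(-5 + Z*N**2)**2 (X(N, Z) = (N**2*Z - 5)**2*21 = (Z*N**2 - 5)**2*21 = (-5 + Z*N**2)**2*21 = 21*(-5 + Z*N**2)**2)
(X(u, -151) - 7639) + 25383 = (21*(-5 - 151*(-80)**2)**2 - 7639) + 25383 = (21*(-5 - 151*6400)**2 - 7639) + 25383 = (21*(-5 - 966400)**2 - 7639) + 25383 = (21*(-966405)**2 - 7639) + 25383 = (21*933938624025 - 7639) + 25383 = (19612711104525 - 7639) + 25383 = 19612711096886 + 25383 = 19612711122269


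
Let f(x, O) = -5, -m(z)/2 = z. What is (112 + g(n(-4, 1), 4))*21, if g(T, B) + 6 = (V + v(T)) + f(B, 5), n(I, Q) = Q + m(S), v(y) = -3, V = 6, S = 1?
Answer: 2184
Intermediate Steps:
m(z) = -2*z
n(I, Q) = -2 + Q (n(I, Q) = Q - 2*1 = Q - 2 = -2 + Q)
g(T, B) = -8 (g(T, B) = -6 + ((6 - 3) - 5) = -6 + (3 - 5) = -6 - 2 = -8)
(112 + g(n(-4, 1), 4))*21 = (112 - 8)*21 = 104*21 = 2184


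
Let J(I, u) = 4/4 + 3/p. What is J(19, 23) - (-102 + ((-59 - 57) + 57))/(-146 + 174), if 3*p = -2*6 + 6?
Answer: 21/4 ≈ 5.2500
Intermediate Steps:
p = -2 (p = (-2*6 + 6)/3 = (-12 + 6)/3 = (1/3)*(-6) = -2)
J(I, u) = -1/2 (J(I, u) = 4/4 + 3/(-2) = 4*(1/4) + 3*(-1/2) = 1 - 3/2 = -1/2)
J(19, 23) - (-102 + ((-59 - 57) + 57))/(-146 + 174) = -1/2 - (-102 + ((-59 - 57) + 57))/(-146 + 174) = -1/2 - (-102 + (-116 + 57))/28 = -1/2 - (-102 - 59)/28 = -1/2 - (-161)/28 = -1/2 - 1*(-23/4) = -1/2 + 23/4 = 21/4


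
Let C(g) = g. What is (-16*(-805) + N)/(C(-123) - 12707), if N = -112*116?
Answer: 56/6415 ≈ 0.0087295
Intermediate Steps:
N = -12992
(-16*(-805) + N)/(C(-123) - 12707) = (-16*(-805) - 12992)/(-123 - 12707) = (12880 - 12992)/(-12830) = -112*(-1/12830) = 56/6415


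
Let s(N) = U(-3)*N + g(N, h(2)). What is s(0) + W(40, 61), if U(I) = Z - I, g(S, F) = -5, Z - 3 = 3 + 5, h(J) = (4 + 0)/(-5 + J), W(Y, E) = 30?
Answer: 25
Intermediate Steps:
h(J) = 4/(-5 + J)
Z = 11 (Z = 3 + (3 + 5) = 3 + 8 = 11)
U(I) = 11 - I
s(N) = -5 + 14*N (s(N) = (11 - 1*(-3))*N - 5 = (11 + 3)*N - 5 = 14*N - 5 = -5 + 14*N)
s(0) + W(40, 61) = (-5 + 14*0) + 30 = (-5 + 0) + 30 = -5 + 30 = 25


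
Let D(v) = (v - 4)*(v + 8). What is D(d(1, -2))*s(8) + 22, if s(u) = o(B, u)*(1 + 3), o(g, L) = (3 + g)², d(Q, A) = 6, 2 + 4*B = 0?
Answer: 722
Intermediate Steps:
B = -½ (B = -½ + (¼)*0 = -½ + 0 = -½ ≈ -0.50000)
D(v) = (-4 + v)*(8 + v)
s(u) = 25 (s(u) = (3 - ½)²*(1 + 3) = (5/2)²*4 = (25/4)*4 = 25)
D(d(1, -2))*s(8) + 22 = (-32 + 6² + 4*6)*25 + 22 = (-32 + 36 + 24)*25 + 22 = 28*25 + 22 = 700 + 22 = 722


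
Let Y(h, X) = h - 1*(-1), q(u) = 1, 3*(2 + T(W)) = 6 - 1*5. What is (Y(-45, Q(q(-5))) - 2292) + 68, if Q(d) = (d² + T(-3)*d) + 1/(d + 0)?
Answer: -2268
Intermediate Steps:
T(W) = -5/3 (T(W) = -2 + (6 - 1*5)/3 = -2 + (6 - 5)/3 = -2 + (⅓)*1 = -2 + ⅓ = -5/3)
Q(d) = 1/d + d² - 5*d/3 (Q(d) = (d² - 5*d/3) + 1/(d + 0) = (d² - 5*d/3) + 1/d = 1/d + d² - 5*d/3)
Y(h, X) = 1 + h (Y(h, X) = h + 1 = 1 + h)
(Y(-45, Q(q(-5))) - 2292) + 68 = ((1 - 45) - 2292) + 68 = (-44 - 2292) + 68 = -2336 + 68 = -2268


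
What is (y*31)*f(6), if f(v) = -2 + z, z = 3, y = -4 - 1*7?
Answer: -341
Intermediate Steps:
y = -11 (y = -4 - 7 = -11)
f(v) = 1 (f(v) = -2 + 3 = 1)
(y*31)*f(6) = -11*31*1 = -341*1 = -341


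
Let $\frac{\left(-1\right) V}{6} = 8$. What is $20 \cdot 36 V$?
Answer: $-34560$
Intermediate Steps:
$V = -48$ ($V = \left(-6\right) 8 = -48$)
$20 \cdot 36 V = 20 \cdot 36 \left(-48\right) = 720 \left(-48\right) = -34560$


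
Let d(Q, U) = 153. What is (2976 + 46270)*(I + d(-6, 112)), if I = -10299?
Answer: -499649916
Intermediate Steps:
(2976 + 46270)*(I + d(-6, 112)) = (2976 + 46270)*(-10299 + 153) = 49246*(-10146) = -499649916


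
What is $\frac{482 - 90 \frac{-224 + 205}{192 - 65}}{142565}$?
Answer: $\frac{62924}{18105755} \approx 0.0034754$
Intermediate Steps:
$\frac{482 - 90 \frac{-224 + 205}{192 - 65}}{142565} = \left(482 - 90 \left(- \frac{19}{127}\right)\right) \frac{1}{142565} = \left(482 - 90 \left(\left(-19\right) \frac{1}{127}\right)\right) \frac{1}{142565} = \left(482 - - \frac{1710}{127}\right) \frac{1}{142565} = \left(482 + \frac{1710}{127}\right) \frac{1}{142565} = \frac{62924}{127} \cdot \frac{1}{142565} = \frac{62924}{18105755}$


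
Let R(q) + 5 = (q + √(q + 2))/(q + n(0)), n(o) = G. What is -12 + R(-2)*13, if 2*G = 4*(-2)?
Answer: -218/3 ≈ -72.667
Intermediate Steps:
G = -4 (G = (4*(-2))/2 = (½)*(-8) = -4)
n(o) = -4
R(q) = -5 + (q + √(2 + q))/(-4 + q) (R(q) = -5 + (q + √(q + 2))/(q - 4) = -5 + (q + √(2 + q))/(-4 + q))
-12 + R(-2)*13 = -12 + ((20 + √(2 - 2) - 4*(-2))/(-4 - 2))*13 = -12 + ((20 + √0 + 8)/(-6))*13 = -12 - (20 + 0 + 8)/6*13 = -12 - ⅙*28*13 = -12 - 14/3*13 = -12 - 182/3 = -218/3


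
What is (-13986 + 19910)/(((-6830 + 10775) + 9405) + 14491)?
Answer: 5924/27841 ≈ 0.21278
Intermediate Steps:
(-13986 + 19910)/(((-6830 + 10775) + 9405) + 14491) = 5924/((3945 + 9405) + 14491) = 5924/(13350 + 14491) = 5924/27841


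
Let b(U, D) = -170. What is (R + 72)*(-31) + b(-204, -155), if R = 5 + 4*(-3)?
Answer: -2185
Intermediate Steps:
R = -7 (R = 5 - 12 = -7)
(R + 72)*(-31) + b(-204, -155) = (-7 + 72)*(-31) - 170 = 65*(-31) - 170 = -2015 - 170 = -2185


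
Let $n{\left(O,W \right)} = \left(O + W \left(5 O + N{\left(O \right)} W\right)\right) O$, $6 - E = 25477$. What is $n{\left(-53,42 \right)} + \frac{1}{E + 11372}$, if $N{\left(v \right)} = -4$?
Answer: $\frac{13629038032}{14099} \approx 9.6667 \cdot 10^{5}$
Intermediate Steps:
$E = -25471$ ($E = 6 - 25477 = -25471$)
$n{\left(O,W \right)} = O \left(O + W \left(- 4 W + 5 O\right)\right)$ ($n{\left(O,W \right)} = \left(O + W \left(5 O - 4 W\right)\right) O = \left(O + W \left(- 4 W + 5 O\right)\right) O = O \left(O + W \left(- 4 W + 5 O\right)\right)$)
$n{\left(-53,42 \right)} + \frac{1}{E + 11372} = - 53 \left(-53 - 4 \cdot 42^{2} + 5 \left(-53\right) 42\right) + \frac{1}{-25471 + 11372} = - 53 \left(-53 - 7056 - 11130\right) + \frac{1}{-14099} = - 53 \left(-53 - 7056 - 11130\right) - \frac{1}{14099} = \left(-53\right) \left(-18239\right) - \frac{1}{14099} = 966667 - \frac{1}{14099} = \frac{13629038032}{14099}$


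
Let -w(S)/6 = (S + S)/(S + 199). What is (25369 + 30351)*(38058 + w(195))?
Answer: 417691384320/197 ≈ 2.1203e+9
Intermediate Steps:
w(S) = -12*S/(199 + S) (w(S) = -6*(S + S)/(S + 199) = -6*2*S/(199 + S) = -12*S/(199 + S))
(25369 + 30351)*(38058 + w(195)) = (25369 + 30351)*(38058 - 12*195/(199 + 195)) = 55720*(38058 - 12*195/394) = 55720*(38058 - 12*195*1/394) = 55720*(38058 - 1170/197) = 55720*(7496256/197) = 417691384320/197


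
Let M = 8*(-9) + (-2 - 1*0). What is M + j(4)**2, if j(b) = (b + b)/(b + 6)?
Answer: -1834/25 ≈ -73.360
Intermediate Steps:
j(b) = 2*b/(6 + b) (j(b) = (2*b)/(6 + b) = 2*b/(6 + b))
M = -74 (M = -72 + (-2 + 0) = -72 - 2 = -74)
M + j(4)**2 = -74 + (2*4/(6 + 4))**2 = -74 + (2*4/10)**2 = -74 + (2*4*(1/10))**2 = -74 + (4/5)**2 = -74 + 16/25 = -1834/25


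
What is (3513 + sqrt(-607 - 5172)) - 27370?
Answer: -23857 + I*sqrt(5779) ≈ -23857.0 + 76.02*I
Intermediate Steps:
(3513 + sqrt(-607 - 5172)) - 27370 = (3513 + sqrt(-5779)) - 27370 = (3513 + I*sqrt(5779)) - 27370 = -23857 + I*sqrt(5779)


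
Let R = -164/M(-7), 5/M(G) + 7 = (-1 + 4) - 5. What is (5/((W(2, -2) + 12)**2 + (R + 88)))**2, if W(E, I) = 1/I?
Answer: 10000/106275481 ≈ 9.4095e-5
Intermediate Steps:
M(G) = -5/9 (M(G) = 5/(-7 + ((-1 + 4) - 5)) = 5/(-7 + (3 - 5)) = 5/(-7 - 2) = 5/(-9) = 5*(-1/9) = -5/9)
R = 1476/5 (R = -164/(-5/9) = -164*(-9/5) = 1476/5 ≈ 295.20)
(5/((W(2, -2) + 12)**2 + (R + 88)))**2 = (5/((1/(-2) + 12)**2 + (1476/5 + 88)))**2 = (5/((-1/2 + 12)**2 + 1916/5))**2 = (5/((23/2)**2 + 1916/5))**2 = (5/(529/4 + 1916/5))**2 = (5/(10309/20))**2 = (5*(20/10309))**2 = (100/10309)**2 = 10000/106275481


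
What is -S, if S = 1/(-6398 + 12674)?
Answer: -1/6276 ≈ -0.00015934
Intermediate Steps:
S = 1/6276 ≈ 0.00015934
-S = -1*1/6276 = -1/6276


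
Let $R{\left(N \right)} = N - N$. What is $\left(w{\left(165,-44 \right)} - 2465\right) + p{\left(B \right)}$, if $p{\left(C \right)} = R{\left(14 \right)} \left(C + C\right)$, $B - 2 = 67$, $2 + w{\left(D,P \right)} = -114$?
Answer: $-2581$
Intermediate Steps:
$w{\left(D,P \right)} = -116$ ($w{\left(D,P \right)} = -2 - 114 = -116$)
$R{\left(N \right)} = 0$
$B = 69$ ($B = 2 + 67 = 69$)
$p{\left(C \right)} = 0$ ($p{\left(C \right)} = 0 \left(C + C\right) = 0 \cdot 2 C = 0$)
$\left(w{\left(165,-44 \right)} - 2465\right) + p{\left(B \right)} = \left(-116 - 2465\right) + 0 = -2581 + 0 = -2581$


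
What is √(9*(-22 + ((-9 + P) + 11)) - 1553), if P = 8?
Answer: I*√1661 ≈ 40.755*I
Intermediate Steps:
√(9*(-22 + ((-9 + P) + 11)) - 1553) = √(9*(-22 + ((-9 + 8) + 11)) - 1553) = √(9*(-22 + (-1 + 11)) - 1553) = √(9*(-22 + 10) - 1553) = √(9*(-12) - 1553) = √(-108 - 1553) = √(-1661) = I*√1661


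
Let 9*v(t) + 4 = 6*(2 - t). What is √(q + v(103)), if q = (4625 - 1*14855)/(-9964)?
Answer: I*√14911051270/14946 ≈ 8.1701*I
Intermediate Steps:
v(t) = 8/9 - 2*t/3 (v(t) = -4/9 + (6*(2 - t))/9 = -4/9 + (12 - 6*t)/9 = -4/9 + (4/3 - 2*t/3) = 8/9 - 2*t/3)
q = 5115/4982 (q = (4625 - 14855)*(-1/9964) = -10230*(-1/9964) = 5115/4982 ≈ 1.0267)
√(q + v(103)) = √(5115/4982 + (8/9 - ⅔*103)) = √(5115/4982 + (8/9 - 206/3)) = √(5115/4982 - 610/9) = √(-2992985/44838) = I*√14911051270/14946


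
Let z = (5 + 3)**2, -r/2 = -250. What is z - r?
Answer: -436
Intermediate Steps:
r = 500 (r = -2*(-250) = 500)
z = 64 (z = 8**2 = 64)
z - r = 64 - 1*500 = 64 - 500 = -436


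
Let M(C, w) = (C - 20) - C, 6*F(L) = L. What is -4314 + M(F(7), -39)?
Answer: -4334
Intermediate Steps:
F(L) = L/6
M(C, w) = -20 (M(C, w) = (-20 + C) - C = -20)
-4314 + M(F(7), -39) = -4314 - 20 = -4334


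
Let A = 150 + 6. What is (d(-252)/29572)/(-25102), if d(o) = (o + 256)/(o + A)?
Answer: 1/17815592256 ≈ 5.6131e-11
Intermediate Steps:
A = 156
d(o) = (256 + o)/(156 + o) (d(o) = (o + 256)/(o + 156) = (256 + o)/(156 + o))
(d(-252)/29572)/(-25102) = (((256 - 252)/(156 - 252))/29572)/(-25102) = ((4/(-96))*(1/29572))*(-1/25102) = (-1/96*4*(1/29572))*(-1/25102) = -1/24*1/29572*(-1/25102) = -1/709728*(-1/25102) = 1/17815592256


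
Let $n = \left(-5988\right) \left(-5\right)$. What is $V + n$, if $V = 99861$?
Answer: $129801$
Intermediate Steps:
$n = 29940$
$V + n = 99861 + 29940 = 129801$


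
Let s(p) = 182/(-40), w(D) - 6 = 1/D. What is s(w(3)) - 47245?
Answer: -944991/20 ≈ -47250.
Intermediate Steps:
w(D) = 6 + 1/D
s(p) = -91/20 (s(p) = 182*(-1/40) = -91/20)
s(w(3)) - 47245 = -91/20 - 47245 = -944991/20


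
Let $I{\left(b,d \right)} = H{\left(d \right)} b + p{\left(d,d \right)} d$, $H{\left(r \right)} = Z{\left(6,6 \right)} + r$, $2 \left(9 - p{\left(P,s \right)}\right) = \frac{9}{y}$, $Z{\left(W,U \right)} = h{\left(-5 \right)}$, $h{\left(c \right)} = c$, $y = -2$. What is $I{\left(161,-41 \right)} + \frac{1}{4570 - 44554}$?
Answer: $- \frac{314564125}{39984} \approx -7867.3$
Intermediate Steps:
$Z{\left(W,U \right)} = -5$
$p{\left(P,s \right)} = \frac{45}{4}$ ($p{\left(P,s \right)} = 9 - \frac{9 \frac{1}{-2}}{2} = 9 - \frac{9 \left(- \frac{1}{2}\right)}{2} = 9 - - \frac{9}{4} = 9 + \frac{9}{4} = \frac{45}{4}$)
$H{\left(r \right)} = -5 + r$
$I{\left(b,d \right)} = \frac{45 d}{4} + b \left(-5 + d\right)$ ($I{\left(b,d \right)} = \left(-5 + d\right) b + \frac{45 d}{4} = b \left(-5 + d\right) + \frac{45 d}{4} = \frac{45 d}{4} + b \left(-5 + d\right)$)
$I{\left(161,-41 \right)} + \frac{1}{4570 - 44554} = \left(\frac{45}{4} \left(-41\right) + 161 \left(-5 - 41\right)\right) + \frac{1}{4570 - 44554} = \left(- \frac{1845}{4} + 161 \left(-46\right)\right) + \frac{1}{-39984} = \left(- \frac{1845}{4} - 7406\right) - \frac{1}{39984} = - \frac{31469}{4} - \frac{1}{39984} = - \frac{314564125}{39984}$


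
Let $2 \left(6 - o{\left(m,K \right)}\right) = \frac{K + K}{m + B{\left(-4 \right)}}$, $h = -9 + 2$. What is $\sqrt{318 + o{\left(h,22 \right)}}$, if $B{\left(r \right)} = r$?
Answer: $\sqrt{326} \approx 18.055$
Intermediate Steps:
$h = -7$
$o{\left(m,K \right)} = 6 - \frac{K}{-4 + m}$ ($o{\left(m,K \right)} = 6 - \frac{\left(K + K\right) \frac{1}{m - 4}}{2} = 6 - \frac{2 K \frac{1}{-4 + m}}{2} = 6 - \frac{K}{-4 + m}$)
$\sqrt{318 + o{\left(h,22 \right)}} = \sqrt{318 + \frac{-24 - 22 + 6 \left(-7\right)}{-4 - 7}} = \sqrt{318 + \frac{-24 - 22 - 42}{-11}} = \sqrt{318 - -8} = \sqrt{318 + 8} = \sqrt{326}$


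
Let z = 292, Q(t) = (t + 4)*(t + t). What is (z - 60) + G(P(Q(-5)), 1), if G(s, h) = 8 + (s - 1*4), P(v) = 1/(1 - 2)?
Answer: 235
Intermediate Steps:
Q(t) = 2*t*(4 + t) (Q(t) = (4 + t)*(2*t) = 2*t*(4 + t))
P(v) = -1 (P(v) = 1/(-1) = -1)
G(s, h) = 4 + s (G(s, h) = 8 + (s - 4) = 8 + (-4 + s) = 4 + s)
(z - 60) + G(P(Q(-5)), 1) = (292 - 60) + (4 - 1) = 232 + 3 = 235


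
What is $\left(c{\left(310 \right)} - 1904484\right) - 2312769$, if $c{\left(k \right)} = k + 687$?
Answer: $-4216256$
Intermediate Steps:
$c{\left(k \right)} = 687 + k$
$\left(c{\left(310 \right)} - 1904484\right) - 2312769 = \left(\left(687 + 310\right) - 1904484\right) - 2312769 = \left(997 - 1904484\right) - 2312769 = -1903487 - 2312769 = -4216256$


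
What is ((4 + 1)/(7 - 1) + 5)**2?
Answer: 1225/36 ≈ 34.028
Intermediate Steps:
((4 + 1)/(7 - 1) + 5)**2 = (5/6 + 5)**2 = (35/6)**2 = 1225/36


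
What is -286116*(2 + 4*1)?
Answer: -1716696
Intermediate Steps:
-286116*(2 + 4*1) = -286116*(2 + 4) = -286116*6 = -1716696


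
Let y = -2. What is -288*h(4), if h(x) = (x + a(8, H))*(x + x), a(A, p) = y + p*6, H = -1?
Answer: 9216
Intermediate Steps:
a(A, p) = -2 + 6*p (a(A, p) = -2 + p*6 = -2 + 6*p)
h(x) = 2*x*(-8 + x) (h(x) = (x + (-2 + 6*(-1)))*(x + x) = (x + (-2 - 6))*(2*x) = (x - 8)*(2*x) = (-8 + x)*(2*x) = 2*x*(-8 + x))
-288*h(4) = -576*4*(-8 + 4) = -576*4*(-4) = -288*(-32) = 9216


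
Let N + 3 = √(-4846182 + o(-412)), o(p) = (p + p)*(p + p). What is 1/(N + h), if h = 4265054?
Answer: 4265051/18190664199807 - I*√4167206/18190664199807 ≈ 2.3446e-7 - 1.1222e-10*I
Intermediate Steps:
o(p) = 4*p² (o(p) = (2*p)*(2*p) = 4*p²)
N = -3 + I*√4167206 (N = -3 + √(-4846182 + 4*(-412)²) = -3 + √(-4846182 + 4*169744) = -3 + √(-4846182 + 678976) = -3 + √(-4167206) = -3 + I*√4167206 ≈ -3.0 + 2041.4*I)
1/(N + h) = 1/((-3 + I*√4167206) + 4265054) = 1/(4265051 + I*√4167206)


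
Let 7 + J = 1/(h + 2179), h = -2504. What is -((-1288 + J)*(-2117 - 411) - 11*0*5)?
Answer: -1063974528/325 ≈ -3.2738e+6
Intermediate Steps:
J = -2276/325 (J = -7 + 1/(-2504 + 2179) = -7 + 1/(-325) = -7 - 1/325 = -2276/325 ≈ -7.0031)
-((-1288 + J)*(-2117 - 411) - 11*0*5) = -((-1288 - 2276/325)*(-2117 - 411) - 11*0*5) = -(-420876/325*(-2528) - 0*5) = -(1063974528/325 - 1*0) = -(1063974528/325 + 0) = -1*1063974528/325 = -1063974528/325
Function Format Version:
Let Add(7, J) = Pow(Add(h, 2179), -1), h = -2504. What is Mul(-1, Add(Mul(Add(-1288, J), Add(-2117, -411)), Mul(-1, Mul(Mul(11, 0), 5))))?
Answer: Rational(-1063974528, 325) ≈ -3.2738e+6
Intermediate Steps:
J = Rational(-2276, 325) (J = Add(-7, Pow(Add(-2504, 2179), -1)) = Add(-7, Pow(-325, -1)) = Add(-7, Rational(-1, 325)) = Rational(-2276, 325) ≈ -7.0031)
Mul(-1, Add(Mul(Add(-1288, J), Add(-2117, -411)), Mul(-1, Mul(Mul(11, 0), 5)))) = Mul(-1, Add(Mul(Add(-1288, Rational(-2276, 325)), Add(-2117, -411)), Mul(-1, Mul(Mul(11, 0), 5)))) = Mul(-1, Add(Mul(Rational(-420876, 325), -2528), Mul(-1, Mul(0, 5)))) = Mul(-1, Add(Rational(1063974528, 325), Mul(-1, 0))) = Mul(-1, Add(Rational(1063974528, 325), 0)) = Mul(-1, Rational(1063974528, 325)) = Rational(-1063974528, 325)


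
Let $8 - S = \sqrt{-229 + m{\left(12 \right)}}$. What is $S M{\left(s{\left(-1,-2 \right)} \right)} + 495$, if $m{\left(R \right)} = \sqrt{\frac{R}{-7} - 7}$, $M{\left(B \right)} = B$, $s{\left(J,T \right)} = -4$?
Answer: $463 + \frac{4 \sqrt{-11221 + 7 i \sqrt{427}}}{7} \approx 463.39 + 60.532 i$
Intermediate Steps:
$m{\left(R \right)} = \sqrt{-7 - \frac{R}{7}}$ ($m{\left(R \right)} = \sqrt{R \left(- \frac{1}{7}\right) - 7} = \sqrt{- \frac{R}{7} - 7} = \sqrt{-7 - \frac{R}{7}}$)
$S = 8 - \sqrt{-229 + \frac{i \sqrt{427}}{7}}$ ($S = 8 - \sqrt{-229 + \frac{\sqrt{-343 - 84}}{7}} = 8 - \sqrt{-229 + \frac{\sqrt{-427}}{7}} = 8 - \sqrt{-229 + \frac{i \sqrt{427}}{7}} \approx 7.9025 - 15.133 i$)
$S M{\left(s{\left(-1,-2 \right)} \right)} + 495 = \left(8 - \frac{\sqrt{-11221 + 7 i \sqrt{427}}}{7}\right) \left(-4\right) + 495 = \left(-32 + \frac{4 \sqrt{-11221 + 7 i \sqrt{427}}}{7}\right) + 495 = 463 + \frac{4 \sqrt{-11221 + 7 i \sqrt{427}}}{7}$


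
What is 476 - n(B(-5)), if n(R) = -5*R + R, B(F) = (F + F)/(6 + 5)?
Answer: 5196/11 ≈ 472.36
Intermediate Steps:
B(F) = 2*F/11 (B(F) = (2*F)/11 = (2*F)*(1/11) = 2*F/11)
n(R) = -4*R
476 - n(B(-5)) = 476 - (-4)*(2/11)*(-5) = 476 - (-4)*(-10)/11 = 476 - 1*40/11 = 476 - 40/11 = 5196/11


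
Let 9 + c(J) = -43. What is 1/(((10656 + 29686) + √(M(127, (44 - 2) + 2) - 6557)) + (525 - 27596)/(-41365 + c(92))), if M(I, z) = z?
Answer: 69202492577645/2791823359925800282 - 1715367889*I*√6513/2791823359925800282 ≈ 2.4788e-5 - 4.9586e-8*I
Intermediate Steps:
c(J) = -52 (c(J) = -9 - 43 = -52)
1/(((10656 + 29686) + √(M(127, (44 - 2) + 2) - 6557)) + (525 - 27596)/(-41365 + c(92))) = 1/(((10656 + 29686) + √(((44 - 2) + 2) - 6557)) + (525 - 27596)/(-41365 - 52)) = 1/((40342 + √((42 + 2) - 6557)) - 27071/(-41417)) = 1/((40342 + √(44 - 6557)) - 27071*(-1/41417)) = 1/((40342 + √(-6513)) + 27071/41417) = 1/((40342 + I*√6513) + 27071/41417) = 1/(1670871685/41417 + I*√6513)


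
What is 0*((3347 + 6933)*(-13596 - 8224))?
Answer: 0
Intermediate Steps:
0*((3347 + 6933)*(-13596 - 8224)) = 0*(10280*(-21820)) = 0*(-224309600) = 0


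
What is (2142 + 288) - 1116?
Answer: 1314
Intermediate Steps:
(2142 + 288) - 1116 = 2430 - 1116 = 1314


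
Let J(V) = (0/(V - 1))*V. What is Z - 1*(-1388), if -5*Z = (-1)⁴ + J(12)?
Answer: 6939/5 ≈ 1387.8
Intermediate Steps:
J(V) = 0 (J(V) = (0/(-1 + V))*V = 0*V = 0)
Z = -⅕ (Z = -((-1)⁴ + 0)/5 = -(1 + 0)/5 = -⅕*1 = -⅕ ≈ -0.20000)
Z - 1*(-1388) = -⅕ - 1*(-1388) = -⅕ + 1388 = 6939/5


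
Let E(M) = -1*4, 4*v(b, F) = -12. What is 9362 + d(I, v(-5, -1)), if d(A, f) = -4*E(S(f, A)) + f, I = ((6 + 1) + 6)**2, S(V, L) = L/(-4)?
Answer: 9375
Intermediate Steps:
v(b, F) = -3 (v(b, F) = (1/4)*(-12) = -3)
S(V, L) = -L/4 (S(V, L) = L*(-1/4) = -L/4)
E(M) = -4
I = 169 (I = (7 + 6)**2 = 13**2 = 169)
d(A, f) = 16 + f (d(A, f) = -4*(-4) + f = 16 + f)
9362 + d(I, v(-5, -1)) = 9362 + (16 - 3) = 9362 + 13 = 9375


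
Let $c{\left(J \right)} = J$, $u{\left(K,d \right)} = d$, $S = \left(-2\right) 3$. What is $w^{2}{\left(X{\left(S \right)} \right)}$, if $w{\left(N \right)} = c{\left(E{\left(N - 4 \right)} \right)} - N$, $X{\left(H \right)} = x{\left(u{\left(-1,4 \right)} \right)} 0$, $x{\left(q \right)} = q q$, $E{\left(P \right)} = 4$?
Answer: $16$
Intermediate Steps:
$S = -6$
$x{\left(q \right)} = q^{2}$
$X{\left(H \right)} = 0$ ($X{\left(H \right)} = 4^{2} \cdot 0 = 16 \cdot 0 = 0$)
$w{\left(N \right)} = 4 - N$
$w^{2}{\left(X{\left(S \right)} \right)} = \left(4 - 0\right)^{2} = \left(4 + 0\right)^{2} = 4^{2} = 16$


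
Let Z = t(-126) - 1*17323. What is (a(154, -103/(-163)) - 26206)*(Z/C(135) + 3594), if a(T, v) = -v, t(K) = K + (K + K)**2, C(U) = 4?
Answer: -258141954511/652 ≈ -3.9592e+8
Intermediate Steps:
t(K) = K + 4*K**2 (t(K) = K + (2*K)**2 = K + 4*K**2)
Z = 46055 (Z = -126*(1 + 4*(-126)) - 1*17323 = -126*(1 - 504) - 17323 = -126*(-503) - 17323 = 63378 - 17323 = 46055)
(a(154, -103/(-163)) - 26206)*(Z/C(135) + 3594) = (-(-103)/(-163) - 26206)*(46055/4 + 3594) = (-(-103)*(-1)/163 - 26206)*(46055*(1/4) + 3594) = (-1*103/163 - 26206)*(46055/4 + 3594) = (-103/163 - 26206)*(60431/4) = -4271681/163*60431/4 = -258141954511/652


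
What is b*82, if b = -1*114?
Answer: -9348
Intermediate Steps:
b = -114
b*82 = -114*82 = -9348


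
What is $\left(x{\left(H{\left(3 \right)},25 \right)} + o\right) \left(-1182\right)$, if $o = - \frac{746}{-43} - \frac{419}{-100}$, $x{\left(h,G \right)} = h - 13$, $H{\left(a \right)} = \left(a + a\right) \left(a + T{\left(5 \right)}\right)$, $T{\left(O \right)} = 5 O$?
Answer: $- \frac{448638147}{2150} \approx -2.0867 \cdot 10^{5}$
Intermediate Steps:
$H{\left(a \right)} = 2 a \left(25 + a\right)$ ($H{\left(a \right)} = \left(a + a\right) \left(a + 5 \cdot 5\right) = 2 a \left(a + 25\right) = 2 a \left(25 + a\right)$)
$x{\left(h,G \right)} = -13 + h$ ($x{\left(h,G \right)} = h - 13 = -13 + h$)
$o = \frac{92617}{4300}$ ($o = \left(-746\right) \left(- \frac{1}{43}\right) - - \frac{419}{100} = \frac{746}{43} + \frac{419}{100} = \frac{92617}{4300} \approx 21.539$)
$\left(x{\left(H{\left(3 \right)},25 \right)} + o\right) \left(-1182\right) = \left(\left(-13 + 2 \cdot 3 \left(25 + 3\right)\right) + \frac{92617}{4300}\right) \left(-1182\right) = \left(\left(-13 + 2 \cdot 3 \cdot 28\right) + \frac{92617}{4300}\right) \left(-1182\right) = \left(\left(-13 + 168\right) + \frac{92617}{4300}\right) \left(-1182\right) = \left(155 + \frac{92617}{4300}\right) \left(-1182\right) = \frac{759117}{4300} \left(-1182\right) = - \frac{448638147}{2150}$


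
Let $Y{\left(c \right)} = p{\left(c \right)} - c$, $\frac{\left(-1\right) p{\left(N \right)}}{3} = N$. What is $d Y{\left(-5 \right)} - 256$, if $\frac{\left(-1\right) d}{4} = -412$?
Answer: $32704$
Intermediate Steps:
$d = 1648$ ($d = \left(-4\right) \left(-412\right) = 1648$)
$p{\left(N \right)} = - 3 N$
$Y{\left(c \right)} = - 4 c$ ($Y{\left(c \right)} = - 3 c - c = - 4 c$)
$d Y{\left(-5 \right)} - 256 = 1648 \left(\left(-4\right) \left(-5\right)\right) - 256 = 1648 \cdot 20 - 256 = 32960 - 256 = 32704$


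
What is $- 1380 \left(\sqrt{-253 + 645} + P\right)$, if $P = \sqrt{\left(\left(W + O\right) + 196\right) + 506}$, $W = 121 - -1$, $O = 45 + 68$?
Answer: $- 19320 \sqrt{2} - 1380 \sqrt{937} \approx -69565.0$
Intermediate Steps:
$O = 113$
$W = 122$ ($W = 121 + 1 = 122$)
$P = \sqrt{937}$ ($P = \sqrt{\left(\left(122 + 113\right) + 196\right) + 506} = \sqrt{\left(235 + 196\right) + 506} = \sqrt{431 + 506} = \sqrt{937} \approx 30.61$)
$- 1380 \left(\sqrt{-253 + 645} + P\right) = - 1380 \left(\sqrt{-253 + 645} + \sqrt{937}\right) = - 1380 \left(\sqrt{392} + \sqrt{937}\right) = - 1380 \left(14 \sqrt{2} + \sqrt{937}\right) = - 1380 \left(\sqrt{937} + 14 \sqrt{2}\right) = - 19320 \sqrt{2} - 1380 \sqrt{937}$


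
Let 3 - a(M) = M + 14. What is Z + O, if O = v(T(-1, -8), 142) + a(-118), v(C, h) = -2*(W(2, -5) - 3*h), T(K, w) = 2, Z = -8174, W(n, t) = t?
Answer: -7205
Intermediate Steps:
a(M) = -11 - M (a(M) = 3 - (M + 14) = 3 - (14 + M) = 3 + (-14 - M) = -11 - M)
v(C, h) = 10 + 6*h (v(C, h) = -2*(-5 - 3*h) = 10 + 6*h)
O = 969 (O = (10 + 6*142) + (-11 - 1*(-118)) = (10 + 852) + (-11 + 118) = 862 + 107 = 969)
Z + O = -8174 + 969 = -7205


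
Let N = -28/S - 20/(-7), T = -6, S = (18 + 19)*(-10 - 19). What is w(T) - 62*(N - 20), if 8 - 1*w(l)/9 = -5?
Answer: 8849755/7511 ≈ 1178.2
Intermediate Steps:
S = -1073 (S = 37*(-29) = -1073)
N = 21656/7511 (N = -28/(-1073) - 20/(-7) = -28*(-1/1073) - 20*(-⅐) = 28/1073 + 20/7 = 21656/7511 ≈ 2.8832)
w(l) = 117 (w(l) = 72 - 9*(-5) = 72 + 45 = 117)
w(T) - 62*(N - 20) = 117 - 62*(21656/7511 - 20) = 117 - 62*(-128564/7511) = 117 + 7970968/7511 = 8849755/7511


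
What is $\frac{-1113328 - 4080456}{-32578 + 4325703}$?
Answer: $- \frac{5193784}{4293125} \approx -1.2098$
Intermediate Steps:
$\frac{-1113328 - 4080456}{-32578 + 4325703} = - \frac{5193784}{4293125}$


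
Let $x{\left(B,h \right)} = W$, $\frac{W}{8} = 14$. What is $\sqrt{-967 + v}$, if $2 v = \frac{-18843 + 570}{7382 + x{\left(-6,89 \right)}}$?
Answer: $\frac{i \sqrt{6041691527}}{2498} \approx 31.116 i$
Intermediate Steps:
$W = 112$ ($W = 8 \cdot 14 = 112$)
$x{\left(B,h \right)} = 112$
$v = - \frac{6091}{4996}$ ($v = \frac{\left(-18843 + 570\right) \frac{1}{7382 + 112}}{2} = \frac{\left(-18273\right) \frac{1}{7494}}{2} = \frac{1}{2} \left(- \frac{6091}{2498}\right) = - \frac{6091}{4996} \approx -1.2192$)
$\sqrt{-967 + v} = \sqrt{-967 - \frac{6091}{4996}} = \sqrt{- \frac{4837223}{4996}} = \frac{i \sqrt{6041691527}}{2498}$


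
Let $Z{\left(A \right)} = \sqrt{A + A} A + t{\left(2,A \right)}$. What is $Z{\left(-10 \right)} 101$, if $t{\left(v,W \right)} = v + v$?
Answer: $404 - 2020 i \sqrt{5} \approx 404.0 - 4516.9 i$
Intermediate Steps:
$t{\left(v,W \right)} = 2 v$
$Z{\left(A \right)} = 4 + \sqrt{2} A^{\frac{3}{2}}$ ($Z{\left(A \right)} = \sqrt{A + A} A + 2 \cdot 2 = \sqrt{2 A} A + 4 = \sqrt{2} \sqrt{A} A + 4 = \sqrt{2} A^{\frac{3}{2}} + 4 = 4 + \sqrt{2} A^{\frac{3}{2}}$)
$Z{\left(-10 \right)} 101 = \left(4 + \sqrt{2} \left(-10\right)^{\frac{3}{2}}\right) 101 = \left(4 + \sqrt{2} \left(- 10 i \sqrt{10}\right)\right) 101 = \left(4 - 20 i \sqrt{5}\right) 101 = 404 - 2020 i \sqrt{5}$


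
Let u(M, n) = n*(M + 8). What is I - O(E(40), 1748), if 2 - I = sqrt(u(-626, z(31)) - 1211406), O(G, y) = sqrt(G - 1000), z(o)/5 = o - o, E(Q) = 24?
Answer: 2 - I*sqrt(1211406) - 4*I*sqrt(61) ≈ 2.0 - 1131.9*I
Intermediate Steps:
z(o) = 0 (z(o) = 5*(o - o) = 5*0 = 0)
O(G, y) = sqrt(-1000 + G)
u(M, n) = n*(8 + M)
I = 2 - I*sqrt(1211406) (I = 2 - sqrt(0*(8 - 626) - 1211406) = 2 - sqrt(0*(-618) - 1211406) = 2 - sqrt(0 - 1211406) = 2 - sqrt(-1211406) = 2 - I*sqrt(1211406) ≈ 2.0 - 1100.6*I)
I - O(E(40), 1748) = (2 - I*sqrt(1211406)) - sqrt(-1000 + 24) = (2 - I*sqrt(1211406)) - sqrt(-976) = (2 - I*sqrt(1211406)) - 4*I*sqrt(61) = 2 - I*sqrt(1211406) - 4*I*sqrt(61)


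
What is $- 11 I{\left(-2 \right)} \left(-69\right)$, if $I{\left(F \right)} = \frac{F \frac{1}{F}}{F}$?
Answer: $- \frac{759}{2} \approx -379.5$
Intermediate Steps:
$I{\left(F \right)} = \frac{1}{F}$ ($I{\left(F \right)} = 1 \frac{1}{F} = \frac{1}{F}$)
$- 11 I{\left(-2 \right)} \left(-69\right) = - \frac{11}{-2} \left(-69\right) = \left(-11\right) \left(- \frac{1}{2}\right) \left(-69\right) = \frac{11}{2} \left(-69\right) = - \frac{759}{2}$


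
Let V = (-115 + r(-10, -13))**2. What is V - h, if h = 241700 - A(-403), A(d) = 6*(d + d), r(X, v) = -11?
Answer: -230660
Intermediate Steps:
A(d) = 12*d (A(d) = 6*(2*d) = 12*d)
V = 15876 (V = (-115 - 11)**2 = (-126)**2 = 15876)
h = 246536 (h = 241700 - 12*(-403) = 241700 - 1*(-4836) = 241700 + 4836 = 246536)
V - h = 15876 - 1*246536 = 15876 - 246536 = -230660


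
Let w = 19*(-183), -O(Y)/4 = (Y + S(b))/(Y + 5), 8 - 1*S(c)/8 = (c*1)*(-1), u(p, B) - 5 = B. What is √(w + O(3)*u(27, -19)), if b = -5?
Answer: 2*I*√822 ≈ 57.341*I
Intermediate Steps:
u(p, B) = 5 + B
S(c) = 64 + 8*c (S(c) = 64 - 8*c*1*(-1) = 64 - 8*c*(-1) = 64 - (-8)*c = 64 + 8*c)
O(Y) = -4*(24 + Y)/(5 + Y) (O(Y) = -4*(Y + (64 + 8*(-5)))/(Y + 5) = -4*(Y + (64 - 40))/(5 + Y) = -4*(Y + 24)/(5 + Y) = -4*(24 + Y)/(5 + Y))
w = -3477
√(w + O(3)*u(27, -19)) = √(-3477 + (4*(-24 - 1*3)/(5 + 3))*(5 - 19)) = √(-3477 + (4*(-24 - 3)/8)*(-14)) = √(-3477 + (4*(⅛)*(-27))*(-14)) = √(-3477 - 27/2*(-14)) = √(-3477 + 189) = √(-3288) = 2*I*√822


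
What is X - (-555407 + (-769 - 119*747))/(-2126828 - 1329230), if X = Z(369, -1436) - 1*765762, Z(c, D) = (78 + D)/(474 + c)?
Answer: -2231019815183159/2913456894 ≈ -7.6576e+5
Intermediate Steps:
Z(c, D) = (78 + D)/(474 + c)
X = -645538724/843 (X = (78 - 1436)/(474 + 369) - 1*765762 = -1358/843 - 765762 = -645538724/843 ≈ -7.6576e+5)
X - (-555407 + (-769 - 119*747))/(-2126828 - 1329230) = -645538724/843 - (-555407 + (-769 - 119*747))/(-2126828 - 1329230) = -645538724/843 - (-555407 + (-769 - 88893))/(-3456058) = -645538724/843 - (-555407 - 89662)*(-1)/3456058 = -645538724/843 - (-645069)*(-1)/3456058 = -645538724/843 - 1*645069/3456058 = -645538724/843 - 645069/3456058 = -2231019815183159/2913456894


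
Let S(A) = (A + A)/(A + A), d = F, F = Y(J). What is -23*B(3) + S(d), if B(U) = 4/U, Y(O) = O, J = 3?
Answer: -89/3 ≈ -29.667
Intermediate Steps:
F = 3
d = 3
S(A) = 1 (S(A) = (2*A)/((2*A)) = (2*A)*(1/(2*A)) = 1)
-23*B(3) + S(d) = -92/3 + 1 = -89/3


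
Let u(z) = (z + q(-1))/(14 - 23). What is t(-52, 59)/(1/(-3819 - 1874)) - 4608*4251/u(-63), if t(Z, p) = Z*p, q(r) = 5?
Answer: 418368860/29 ≈ 1.4427e+7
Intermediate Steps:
u(z) = -5/9 - z/9 (u(z) = (z + 5)/(14 - 23) = (5 + z)/(-9) = (5 + z)*(-⅑) = -5/9 - z/9)
t(-52, 59)/(1/(-3819 - 1874)) - 4608*4251/u(-63) = (-52*59)/(1/(-3819 - 1874)) - 4608*4251/(-5/9 - ⅑*(-63)) = -3068/(1/(-5693)) - 4608*4251/(-5/9 + 7) = -3068/(-1/5693) - 4608/((58/9)*(1/4251)) = -3068*(-5693) - 4608/58/38259 = 17466124 - 4608*38259/58 = 17466124 - 88148736/29 = 418368860/29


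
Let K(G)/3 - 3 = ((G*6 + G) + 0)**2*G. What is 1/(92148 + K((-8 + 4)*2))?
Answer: 1/16893 ≈ 5.9196e-5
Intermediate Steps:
K(G) = 9 + 147*G**3 (K(G) = 9 + 3*(((G*6 + G) + 0)**2*G) = 9 + 3*(((6*G + G) + 0)**2*G) = 9 + 3*((7*G + 0)**2*G) = 9 + 3*((7*G)**2*G) = 9 + 3*((49*G**2)*G) = 9 + 3*(49*G**3) = 9 + 147*G**3)
1/(92148 + K((-8 + 4)*2)) = 1/(92148 + (9 + 147*((-8 + 4)*2)**3)) = 1/(92148 + (9 + 147*(-4*2)**3)) = 1/(92148 + (9 + 147*(-8)**3)) = 1/(92148 + (9 + 147*(-512))) = 1/(92148 + (9 - 75264)) = 1/(92148 - 75255) = 1/16893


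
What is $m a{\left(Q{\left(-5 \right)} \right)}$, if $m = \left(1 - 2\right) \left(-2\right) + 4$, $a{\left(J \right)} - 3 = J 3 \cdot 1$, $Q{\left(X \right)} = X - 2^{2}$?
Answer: $-144$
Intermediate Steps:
$Q{\left(X \right)} = -4 + X$ ($Q{\left(X \right)} = X - 4 = -4 + X$)
$a{\left(J \right)} = 3 + 3 J$ ($a{\left(J \right)} = 3 + J 3 \cdot 1 = 3 + 3 J 1 = 3 + 3 J$)
$m = 6$ ($m = \left(1 - 2\right) \left(-2\right) + 4 = \left(-1\right) \left(-2\right) + 4 = 2 + 4 = 6$)
$m a{\left(Q{\left(-5 \right)} \right)} = 6 \left(3 + 3 \left(-4 - 5\right)\right) = 6 \left(3 + 3 \left(-9\right)\right) = 6 \left(3 - 27\right) = 6 \left(-24\right) = -144$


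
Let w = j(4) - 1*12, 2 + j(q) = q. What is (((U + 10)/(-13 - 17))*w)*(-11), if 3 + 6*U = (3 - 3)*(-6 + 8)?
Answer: -209/6 ≈ -34.833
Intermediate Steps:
j(q) = -2 + q
U = -½ (U = -½ + ((3 - 3)*(-6 + 8))/6 = -½ + (0*2)/6 = -½ + (⅙)*0 = -½ + 0 = -½ ≈ -0.50000)
w = -10 (w = (-2 + 4) - 1*12 = 2 - 12 = -10)
(((U + 10)/(-13 - 17))*w)*(-11) = (((-½ + 10)/(-13 - 17))*(-10))*(-11) = (((19/2)/(-30))*(-10))*(-11) = (((19/2)*(-1/30))*(-10))*(-11) = -19/60*(-10)*(-11) = (19/6)*(-11) = -209/6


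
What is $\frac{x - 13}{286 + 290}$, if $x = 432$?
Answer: $\frac{419}{576} \approx 0.72743$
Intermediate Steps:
$\frac{x - 13}{286 + 290} = \frac{432 - 13}{286 + 290} = \frac{419}{576}$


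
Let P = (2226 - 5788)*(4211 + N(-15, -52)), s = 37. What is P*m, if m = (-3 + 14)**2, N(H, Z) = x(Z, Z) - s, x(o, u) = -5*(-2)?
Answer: -1803312368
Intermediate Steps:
x(o, u) = 10
N(H, Z) = -27 (N(H, Z) = 10 - 1*37 = 10 - 37 = -27)
m = 121 (m = 11**2 = 121)
P = -14903408 (P = (2226 - 5788)*(4211 - 27) = -3562*4184 = -14903408)
P*m = -14903408*121 = -1803312368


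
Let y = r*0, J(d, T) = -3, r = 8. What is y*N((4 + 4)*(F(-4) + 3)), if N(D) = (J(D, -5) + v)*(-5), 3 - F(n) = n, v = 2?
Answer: 0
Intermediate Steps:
F(n) = 3 - n
y = 0 (y = 8*0 = 0)
N(D) = 5 (N(D) = (-3 + 2)*(-5) = -1*(-5) = 5)
y*N((4 + 4)*(F(-4) + 3)) = 0*5 = 0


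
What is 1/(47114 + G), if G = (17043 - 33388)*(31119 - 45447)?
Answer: 1/234238274 ≈ 4.2692e-9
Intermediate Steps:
G = 234191160 (G = -16345*(-14328) = 234191160)
1/(47114 + G) = 1/(47114 + 234191160) = 1/234238274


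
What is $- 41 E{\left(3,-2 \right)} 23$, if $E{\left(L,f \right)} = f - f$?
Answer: $0$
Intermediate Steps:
$E{\left(L,f \right)} = 0$
$- 41 E{\left(3,-2 \right)} 23 = \left(-41\right) 0 \cdot 23 = 0 \cdot 23 = 0$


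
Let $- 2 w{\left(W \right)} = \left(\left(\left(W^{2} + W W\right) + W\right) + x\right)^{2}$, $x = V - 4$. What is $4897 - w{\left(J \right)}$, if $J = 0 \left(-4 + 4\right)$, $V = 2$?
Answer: $4899$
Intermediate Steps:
$J = 0$ ($J = 0 \cdot 0 = 0$)
$x = -2$ ($x = 2 - 4 = -2$)
$w{\left(W \right)} = - \frac{\left(-2 + W + 2 W^{2}\right)^{2}}{2}$ ($w{\left(W \right)} = - \frac{\left(\left(\left(W^{2} + W W\right) + W\right) - 2\right)^{2}}{2} = - \frac{\left(\left(\left(W^{2} + W^{2}\right) + W\right) - 2\right)^{2}}{2} = - \frac{\left(\left(2 W^{2} + W\right) - 2\right)^{2}}{2} = - \frac{\left(\left(W + 2 W^{2}\right) - 2\right)^{2}}{2} = - \frac{\left(-2 + W + 2 W^{2}\right)^{2}}{2}$)
$4897 - w{\left(J \right)} = 4897 - - \frac{\left(-2 + 0 + 2 \cdot 0^{2}\right)^{2}}{2} = 4897 - - \frac{\left(-2 + 0 + 2 \cdot 0\right)^{2}}{2} = 4897 - - \frac{\left(-2 + 0 + 0\right)^{2}}{2} = 4897 - - \frac{\left(-2\right)^{2}}{2} = 4897 - \left(- \frac{1}{2}\right) 4 = 4897 - -2 = 4897 + 2 = 4899$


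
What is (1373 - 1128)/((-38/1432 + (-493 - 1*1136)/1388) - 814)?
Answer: -2173955/7233504 ≈ -0.30054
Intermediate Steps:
(1373 - 1128)/((-38/1432 + (-493 - 1*1136)/1388) - 814) = 245/((-38*1/1432 + (-493 - 1136)*(1/1388)) - 814) = 245/((-19/716 - 1629*1/1388) - 814) = 245/((-19/716 - 1629/1388) - 814) = 245/(-74546/62113 - 814) = 245/(-50634528/62113) = 245*(-62113/50634528) = -2173955/7233504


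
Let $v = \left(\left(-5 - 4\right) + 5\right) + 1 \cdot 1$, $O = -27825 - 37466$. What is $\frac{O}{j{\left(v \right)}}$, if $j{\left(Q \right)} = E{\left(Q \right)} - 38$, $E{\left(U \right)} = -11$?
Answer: $\frac{65291}{49} \approx 1332.5$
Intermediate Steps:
$O = -65291$ ($O = -27825 - 37466 = -65291$)
$v = -3$ ($v = \left(-9 + 5\right) + 1 = -4 + 1 = -3$)
$j{\left(Q \right)} = -49$ ($j{\left(Q \right)} = -11 - 38 = -49$)
$\frac{O}{j{\left(v \right)}} = - \frac{65291}{-49} = \left(-65291\right) \left(- \frac{1}{49}\right) = \frac{65291}{49}$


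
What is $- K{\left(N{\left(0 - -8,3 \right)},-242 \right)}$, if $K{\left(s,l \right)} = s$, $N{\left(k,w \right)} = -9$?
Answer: $9$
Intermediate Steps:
$- K{\left(N{\left(0 - -8,3 \right)},-242 \right)} = \left(-1\right) \left(-9\right) = 9$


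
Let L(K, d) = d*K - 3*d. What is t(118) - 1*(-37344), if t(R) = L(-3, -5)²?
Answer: 38244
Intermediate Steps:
L(K, d) = -3*d + K*d (L(K, d) = K*d - 3*d = -3*d + K*d)
t(R) = 900 (t(R) = (-5*(-3 - 3))² = (-5*(-6))² = 30² = 900)
t(118) - 1*(-37344) = 900 - 1*(-37344) = 900 + 37344 = 38244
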